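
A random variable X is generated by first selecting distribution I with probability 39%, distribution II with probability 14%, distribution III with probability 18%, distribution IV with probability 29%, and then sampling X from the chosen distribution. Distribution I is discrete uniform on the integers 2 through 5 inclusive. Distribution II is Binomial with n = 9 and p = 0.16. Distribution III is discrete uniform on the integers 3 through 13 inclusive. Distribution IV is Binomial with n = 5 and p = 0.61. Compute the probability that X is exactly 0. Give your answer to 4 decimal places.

Conditional on each component, P(X = 0): I: 0; II: 0.208216; III: 0; IV: 0.00902242.
By total probability, P(X = 0) = 0.39·0 + 0.14·0.208216 + 0.18·0 + 0.29·0.00902242 = 0.0317667.

0.0318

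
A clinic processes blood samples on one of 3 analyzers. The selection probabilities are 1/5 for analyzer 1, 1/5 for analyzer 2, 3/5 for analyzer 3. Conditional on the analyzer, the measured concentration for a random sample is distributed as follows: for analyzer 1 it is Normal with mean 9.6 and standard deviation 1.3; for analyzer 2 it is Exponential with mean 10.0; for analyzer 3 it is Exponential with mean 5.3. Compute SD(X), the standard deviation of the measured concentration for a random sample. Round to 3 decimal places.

6.486

Per component, 1: μ=9.6, E[X²]=93.85; 2: μ=10, E[X²]=200; 3: μ=5.3, E[X²]=56.18.
E[X] = 0.2·9.6 + 0.2·10 + 0.6·5.3 = 7.1.
E[X²] = 0.2·93.85 + 0.2·200 + 0.6·56.18 = 92.478.
Var(X) = E[X²] − (E[X])² = 92.478 − 50.41 = 42.068.
SD(X) = √42.068 = 6.48598.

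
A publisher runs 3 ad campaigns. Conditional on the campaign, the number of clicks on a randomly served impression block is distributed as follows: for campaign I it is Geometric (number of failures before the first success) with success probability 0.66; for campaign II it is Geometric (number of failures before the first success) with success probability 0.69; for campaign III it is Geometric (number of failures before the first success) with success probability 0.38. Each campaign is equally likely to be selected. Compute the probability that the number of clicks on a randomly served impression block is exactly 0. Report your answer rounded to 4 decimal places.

Conditional on each campaign, P(X = 0): I: 0.66; II: 0.69; III: 0.38.
By total probability, P(X = 0) = 0.333333·0.66 + 0.333333·0.69 + 0.333333·0.38 = 0.576667.

0.5767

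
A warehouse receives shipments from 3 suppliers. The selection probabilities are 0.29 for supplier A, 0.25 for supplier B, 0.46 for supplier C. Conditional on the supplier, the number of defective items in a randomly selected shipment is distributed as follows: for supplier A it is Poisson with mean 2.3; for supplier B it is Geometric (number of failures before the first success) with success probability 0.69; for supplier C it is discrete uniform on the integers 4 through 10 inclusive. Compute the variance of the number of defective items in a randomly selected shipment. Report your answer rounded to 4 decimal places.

Per component, A: μ=2.3, E[X²]=7.59; B: μ=0.449275, E[X²]=0.852972; C: μ=7, E[X²]=53.
E[X] = 0.29·2.3 + 0.25·0.449275 + 0.46·7 = 3.99932.
E[X²] = 0.29·7.59 + 0.25·0.852972 + 0.46·53 = 26.7943.
Var(X) = E[X²] − (E[X])² = 26.7943 − 15.9946 = 10.7998.

10.7998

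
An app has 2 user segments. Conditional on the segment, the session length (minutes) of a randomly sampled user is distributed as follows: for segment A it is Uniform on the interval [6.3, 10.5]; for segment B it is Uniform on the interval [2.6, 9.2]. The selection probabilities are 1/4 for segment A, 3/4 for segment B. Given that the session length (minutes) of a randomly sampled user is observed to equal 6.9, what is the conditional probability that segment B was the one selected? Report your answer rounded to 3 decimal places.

0.656

Likelihoods f(6.9 | ·): A: 0.238095; B: 0.151515.
Posterior ∝ prior × likelihood. Numerator for B: 0.75·0.151515 = 0.113636.
Normalizing constant: 0.25·0.238095 + 0.75·0.151515 = 0.17316.
P(B | observation) = 0.113636 / 0.17316 = 0.65625.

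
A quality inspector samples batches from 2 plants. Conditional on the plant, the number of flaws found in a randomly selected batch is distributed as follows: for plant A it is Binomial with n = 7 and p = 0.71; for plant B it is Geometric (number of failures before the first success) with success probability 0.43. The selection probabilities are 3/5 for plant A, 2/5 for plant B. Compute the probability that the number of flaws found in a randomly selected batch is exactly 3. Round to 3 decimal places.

Conditional on each plant, P(X = 3): A: 0.0886003; B: 0.079633.
By total probability, P(X = 3) = 0.6·0.0886003 + 0.4·0.079633 = 0.0850134.

0.085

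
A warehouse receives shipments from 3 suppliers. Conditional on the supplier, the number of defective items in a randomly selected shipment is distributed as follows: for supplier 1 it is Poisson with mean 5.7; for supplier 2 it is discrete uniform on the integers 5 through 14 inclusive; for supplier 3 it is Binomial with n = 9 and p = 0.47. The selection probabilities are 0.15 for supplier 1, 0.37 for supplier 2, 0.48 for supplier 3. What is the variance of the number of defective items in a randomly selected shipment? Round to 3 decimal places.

Per component, 1: μ=5.7, E[X²]=38.19; 2: μ=9.5, E[X²]=98.5; 3: μ=4.23, E[X²]=20.1348.
E[X] = 0.15·5.7 + 0.37·9.5 + 0.48·4.23 = 6.4004.
E[X²] = 0.15·38.19 + 0.37·98.5 + 0.48·20.1348 = 51.8382.
Var(X) = E[X²] − (E[X])² = 51.8382 − 40.9651 = 10.8731.

10.873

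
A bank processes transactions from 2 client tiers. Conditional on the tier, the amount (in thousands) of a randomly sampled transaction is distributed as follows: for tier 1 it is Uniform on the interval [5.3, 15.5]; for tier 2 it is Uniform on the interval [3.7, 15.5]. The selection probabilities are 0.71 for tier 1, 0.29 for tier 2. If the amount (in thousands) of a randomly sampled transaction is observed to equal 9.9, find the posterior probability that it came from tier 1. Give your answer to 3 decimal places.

Likelihoods f(9.9 | ·): 1: 0.0980392; 2: 0.0847458.
Posterior ∝ prior × likelihood. Numerator for 1: 0.71·0.0980392 = 0.0696078.
Normalizing constant: 0.71·0.0980392 + 0.29·0.0847458 = 0.0941841.
P(1 | observation) = 0.0696078 / 0.0941841 = 0.739061.

0.739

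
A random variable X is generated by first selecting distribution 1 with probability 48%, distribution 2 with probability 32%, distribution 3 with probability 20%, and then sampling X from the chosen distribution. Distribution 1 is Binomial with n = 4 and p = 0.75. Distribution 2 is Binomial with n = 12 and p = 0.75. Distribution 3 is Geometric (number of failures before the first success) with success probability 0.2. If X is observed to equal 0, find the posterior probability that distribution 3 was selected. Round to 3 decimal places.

0.955

Likelihoods P(X=0 | ·): 1: 0.00390625; 2: 5.96046e-08; 3: 0.2.
Posterior ∝ prior × likelihood. Numerator for 3: 0.2·0.2 = 0.04.
Normalizing constant: 0.48·0.00390625 + 0.32·5.96046e-08 + 0.2·0.2 = 0.041875.
P(3 | observation) = 0.04 / 0.041875 = 0.955223.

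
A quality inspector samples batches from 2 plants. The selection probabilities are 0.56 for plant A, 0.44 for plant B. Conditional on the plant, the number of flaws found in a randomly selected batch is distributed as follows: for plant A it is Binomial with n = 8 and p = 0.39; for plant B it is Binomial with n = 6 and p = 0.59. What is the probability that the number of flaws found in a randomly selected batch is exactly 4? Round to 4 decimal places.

Conditional on each plant, P(X = 4): A: 0.224221; B: 0.305539.
By total probability, P(X = 4) = 0.56·0.224221 + 0.44·0.305539 = 0.260001.

0.2600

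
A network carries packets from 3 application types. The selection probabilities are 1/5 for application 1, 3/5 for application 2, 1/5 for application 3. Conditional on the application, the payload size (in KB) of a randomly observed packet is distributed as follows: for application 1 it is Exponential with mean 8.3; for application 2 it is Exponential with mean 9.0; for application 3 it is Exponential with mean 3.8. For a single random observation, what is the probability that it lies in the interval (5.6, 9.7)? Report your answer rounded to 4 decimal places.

Conditional on each application, P(5.6 < X < 9.7): 1: 0.198531; 2: 0.196399; 3: 0.151203.
By total probability, P(5.6 < X < 9.7) = 0.2·0.198531 + 0.6·0.196399 + 0.2·0.151203 = 0.187787.

0.1878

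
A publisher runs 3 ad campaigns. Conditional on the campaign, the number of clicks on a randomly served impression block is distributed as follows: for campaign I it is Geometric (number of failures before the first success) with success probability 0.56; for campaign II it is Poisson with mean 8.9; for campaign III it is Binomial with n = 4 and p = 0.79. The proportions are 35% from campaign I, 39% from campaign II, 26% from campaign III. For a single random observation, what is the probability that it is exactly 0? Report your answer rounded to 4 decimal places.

0.1966

Conditional on each campaign, P(X = 0): I: 0.56; II: 0.000136389; III: 0.00194481.
By total probability, P(X = 0) = 0.35·0.56 + 0.39·0.000136389 + 0.26·0.00194481 = 0.196559.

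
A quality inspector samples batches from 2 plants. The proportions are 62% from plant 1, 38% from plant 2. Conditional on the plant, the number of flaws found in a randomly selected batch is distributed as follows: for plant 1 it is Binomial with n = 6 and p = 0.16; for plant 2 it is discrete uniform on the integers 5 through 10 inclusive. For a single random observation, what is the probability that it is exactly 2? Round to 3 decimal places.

0.119

Conditional on each plant, P(X = 2): 1: 0.191183; 2: 0.
By total probability, P(X = 2) = 0.62·0.191183 + 0.38·0 = 0.118533.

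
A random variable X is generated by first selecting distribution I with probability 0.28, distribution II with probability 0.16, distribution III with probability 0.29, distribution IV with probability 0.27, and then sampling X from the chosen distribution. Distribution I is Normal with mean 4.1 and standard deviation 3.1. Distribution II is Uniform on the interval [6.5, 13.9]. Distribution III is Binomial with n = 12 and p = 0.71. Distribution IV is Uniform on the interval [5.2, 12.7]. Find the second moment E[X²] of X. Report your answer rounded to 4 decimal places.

For each component E[X²] = Var + (mean)², giving I: 26.42; II: 108.603; III: 75.0612; IV: 84.79.
Overall E[X²] = 0.28·26.42 + 0.16·108.603 + 0.29·75.0612 + 0.27·84.79 = 69.4352.

69.4352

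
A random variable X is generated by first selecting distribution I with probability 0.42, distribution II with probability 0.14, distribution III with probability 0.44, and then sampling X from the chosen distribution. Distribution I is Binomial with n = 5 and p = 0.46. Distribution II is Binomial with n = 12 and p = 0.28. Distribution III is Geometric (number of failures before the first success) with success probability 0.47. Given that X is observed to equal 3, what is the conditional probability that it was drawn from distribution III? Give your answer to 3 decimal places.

Likelihoods P(X=3 | ·): I: 0.283832; II: 0.251125; III: 0.0699722.
Posterior ∝ prior × likelihood. Numerator for III: 0.44·0.0699722 = 0.0307878.
Normalizing constant: 0.42·0.283832 + 0.14·0.251125 + 0.44·0.0699722 = 0.185155.
P(III | observation) = 0.0307878 / 0.185155 = 0.166281.

0.166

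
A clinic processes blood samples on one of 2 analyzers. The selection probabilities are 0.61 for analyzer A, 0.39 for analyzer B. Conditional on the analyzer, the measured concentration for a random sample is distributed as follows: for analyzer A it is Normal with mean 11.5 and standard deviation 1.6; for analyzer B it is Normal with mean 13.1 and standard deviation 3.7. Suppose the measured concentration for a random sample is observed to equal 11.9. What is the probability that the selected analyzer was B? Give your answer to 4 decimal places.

Likelihoods f(11.9 | ·): A: 0.241668; B: 0.102298.
Posterior ∝ prior × likelihood. Numerator for B: 0.39·0.102298 = 0.0398962.
Normalizing constant: 0.61·0.241668 + 0.39·0.102298 = 0.187313.
P(B | observation) = 0.0398962 / 0.187313 = 0.212992.

0.2130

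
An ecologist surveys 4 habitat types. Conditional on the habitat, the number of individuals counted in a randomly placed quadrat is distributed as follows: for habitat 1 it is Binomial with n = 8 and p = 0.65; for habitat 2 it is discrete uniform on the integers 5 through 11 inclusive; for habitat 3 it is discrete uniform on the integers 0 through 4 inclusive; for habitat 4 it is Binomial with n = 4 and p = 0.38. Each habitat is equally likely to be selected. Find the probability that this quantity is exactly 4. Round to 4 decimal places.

Conditional on each habitat, P(X = 4): 1: 0.18751; 2: 0; 3: 0.2; 4: 0.0208514.
By total probability, P(X = 4) = 0.25·0.18751 + 0.25·0 + 0.25·0.2 + 0.25·0.0208514 = 0.10209.

0.1021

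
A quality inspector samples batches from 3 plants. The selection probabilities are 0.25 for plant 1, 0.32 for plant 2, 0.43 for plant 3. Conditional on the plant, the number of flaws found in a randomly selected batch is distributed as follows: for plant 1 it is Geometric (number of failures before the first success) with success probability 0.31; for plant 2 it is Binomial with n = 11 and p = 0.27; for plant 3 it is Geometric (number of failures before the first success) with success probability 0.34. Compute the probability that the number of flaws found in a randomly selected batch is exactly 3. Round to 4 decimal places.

0.1513

Conditional on each plant, P(X = 3): 1: 0.101838; 2: 0.261914; 3: 0.0977486.
By total probability, P(X = 3) = 0.25·0.101838 + 0.32·0.261914 + 0.43·0.0977486 = 0.151304.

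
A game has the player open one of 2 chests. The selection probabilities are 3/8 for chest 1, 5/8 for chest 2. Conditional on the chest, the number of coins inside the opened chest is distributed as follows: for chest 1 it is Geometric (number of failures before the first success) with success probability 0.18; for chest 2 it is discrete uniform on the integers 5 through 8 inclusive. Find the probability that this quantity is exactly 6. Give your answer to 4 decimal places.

Conditional on each chest, P(X = 6): 1: 0.0547212; 2: 0.25.
By total probability, P(X = 6) = 0.375·0.0547212 + 0.625·0.25 = 0.17677.

0.1768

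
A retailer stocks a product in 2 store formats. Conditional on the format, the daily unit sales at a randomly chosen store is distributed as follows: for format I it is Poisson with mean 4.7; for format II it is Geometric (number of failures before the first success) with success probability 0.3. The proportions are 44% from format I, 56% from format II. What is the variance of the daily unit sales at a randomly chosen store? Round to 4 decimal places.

7.8037

Per component, I: μ=4.7, E[X²]=26.79; II: μ=2.33333, E[X²]=13.2222.
E[X] = 0.44·4.7 + 0.56·2.33333 = 3.37467.
E[X²] = 0.44·26.79 + 0.56·13.2222 = 19.192.
Var(X) = E[X²] − (E[X])² = 19.192 − 11.3884 = 7.80367.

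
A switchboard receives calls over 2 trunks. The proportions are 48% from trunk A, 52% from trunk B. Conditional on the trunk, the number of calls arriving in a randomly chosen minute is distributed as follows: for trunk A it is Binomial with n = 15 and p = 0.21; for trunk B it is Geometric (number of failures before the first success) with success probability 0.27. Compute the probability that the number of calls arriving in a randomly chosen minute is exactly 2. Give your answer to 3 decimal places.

Conditional on each trunk, P(X = 2): A: 0.216162; B: 0.143883.
By total probability, P(X = 2) = 0.48·0.216162 + 0.52·0.143883 = 0.178577.

0.179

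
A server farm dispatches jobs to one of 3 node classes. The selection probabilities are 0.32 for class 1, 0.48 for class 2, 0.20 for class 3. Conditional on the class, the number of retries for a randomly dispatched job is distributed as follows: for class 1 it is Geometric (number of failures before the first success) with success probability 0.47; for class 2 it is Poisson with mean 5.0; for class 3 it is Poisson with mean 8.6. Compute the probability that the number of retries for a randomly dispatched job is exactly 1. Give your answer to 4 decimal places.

Conditional on each class, P(X = 1): 1: 0.2491; 2: 0.0336897; 3: 0.00158331.
By total probability, P(X = 1) = 0.32·0.2491 + 0.48·0.0336897 + 0.2·0.00158331 = 0.0961997.

0.0962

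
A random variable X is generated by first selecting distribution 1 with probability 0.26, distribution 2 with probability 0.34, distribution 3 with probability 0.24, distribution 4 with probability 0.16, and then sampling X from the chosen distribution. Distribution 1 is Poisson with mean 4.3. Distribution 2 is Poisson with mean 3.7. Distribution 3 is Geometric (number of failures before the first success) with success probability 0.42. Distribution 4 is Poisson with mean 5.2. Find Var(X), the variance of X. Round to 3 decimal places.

Per component, 1: μ=4.3, E[X²]=22.79; 2: μ=3.7, E[X²]=17.39; 3: μ=1.38095, E[X²]=5.19501; 4: μ=5.2, E[X²]=32.24.
E[X] = 0.26·4.3 + 0.34·3.7 + 0.24·1.38095 + 0.16·5.2 = 3.53943.
E[X²] = 0.26·22.79 + 0.34·17.39 + 0.24·5.19501 + 0.16·32.24 = 18.2432.
Var(X) = E[X²] − (E[X])² = 18.2432 − 12.5276 = 5.71565.

5.716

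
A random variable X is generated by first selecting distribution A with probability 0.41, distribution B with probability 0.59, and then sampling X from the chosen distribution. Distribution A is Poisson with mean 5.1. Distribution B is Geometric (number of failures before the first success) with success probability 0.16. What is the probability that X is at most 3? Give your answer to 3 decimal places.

0.399

Conditional on each component, P(X ≤ 3): A: 0.251268; B: 0.502129.
By total probability, P(X ≤ 3) = 0.41·0.251268 + 0.59·0.502129 = 0.399276.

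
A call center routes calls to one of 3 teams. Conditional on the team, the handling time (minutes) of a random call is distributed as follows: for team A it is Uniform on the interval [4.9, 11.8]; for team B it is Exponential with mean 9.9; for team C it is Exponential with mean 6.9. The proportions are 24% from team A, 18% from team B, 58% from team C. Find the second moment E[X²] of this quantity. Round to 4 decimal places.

108.1968

For each component E[X²] = Var + (mean)², giving A: 73.69; B: 196.02; C: 95.22.
Overall E[X²] = 0.24·73.69 + 0.18·196.02 + 0.58·95.22 = 108.197.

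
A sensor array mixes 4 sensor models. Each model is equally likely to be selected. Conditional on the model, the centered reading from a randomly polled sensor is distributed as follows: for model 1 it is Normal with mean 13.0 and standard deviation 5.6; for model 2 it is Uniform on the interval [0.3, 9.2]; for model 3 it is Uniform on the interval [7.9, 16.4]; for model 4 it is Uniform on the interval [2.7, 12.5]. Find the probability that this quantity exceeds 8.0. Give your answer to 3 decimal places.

Conditional on each model, P(X > 8.0): 1: 0.814033; 2: 0.134831; 3: 0.988235; 4: 0.459184.
By total probability, P(X > 8.0) = 0.25·0.814033 + 0.25·0.134831 + 0.25·0.988235 + 0.25·0.459184 = 0.599071.

0.599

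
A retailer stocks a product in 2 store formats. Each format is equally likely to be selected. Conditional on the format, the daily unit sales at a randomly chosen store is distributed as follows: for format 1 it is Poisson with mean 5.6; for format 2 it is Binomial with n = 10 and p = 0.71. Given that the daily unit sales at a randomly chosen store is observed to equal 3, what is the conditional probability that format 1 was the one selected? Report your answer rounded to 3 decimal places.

Likelihoods P(X=3 | ·): 1: 0.108234; 2: 0.0074087.
Posterior ∝ prior × likelihood. Numerator for 1: 0.5·0.108234 = 0.054117.
Normalizing constant: 0.5·0.108234 + 0.5·0.0074087 = 0.0578214.
P(1 | observation) = 0.054117 / 0.0578214 = 0.935935.

0.936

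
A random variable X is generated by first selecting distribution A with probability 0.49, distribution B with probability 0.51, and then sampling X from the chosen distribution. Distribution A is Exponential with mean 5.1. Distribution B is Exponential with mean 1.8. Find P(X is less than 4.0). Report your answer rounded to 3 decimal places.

Conditional on each component, P(X < 4.0): A: 0.543567; B: 0.891632.
By total probability, P(X < 4.0) = 0.49·0.543567 + 0.51·0.891632 = 0.72108.

0.721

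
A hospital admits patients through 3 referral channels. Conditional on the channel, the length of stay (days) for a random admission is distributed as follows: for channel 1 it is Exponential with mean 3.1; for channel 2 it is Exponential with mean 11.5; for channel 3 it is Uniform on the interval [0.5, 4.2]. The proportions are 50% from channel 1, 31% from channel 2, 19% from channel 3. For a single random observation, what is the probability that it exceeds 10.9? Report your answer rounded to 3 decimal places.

0.135

Conditional on each channel, P(X > 10.9): 1: 0.0297142; 2: 0.387583; 3: 0.
By total probability, P(X > 10.9) = 0.5·0.0297142 + 0.31·0.387583 + 0.19·0 = 0.135008.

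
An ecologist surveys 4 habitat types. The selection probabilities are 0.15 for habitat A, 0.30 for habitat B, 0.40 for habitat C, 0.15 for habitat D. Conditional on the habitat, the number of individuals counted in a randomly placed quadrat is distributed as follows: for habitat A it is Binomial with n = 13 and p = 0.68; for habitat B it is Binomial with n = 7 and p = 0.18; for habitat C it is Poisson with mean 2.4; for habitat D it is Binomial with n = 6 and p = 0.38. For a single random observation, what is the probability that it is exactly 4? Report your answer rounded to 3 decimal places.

0.075

Conditional on each habitat, P(X = 4): A: 0.00537888; B: 0.0202581; C: 0.125408; D: 0.120229.
By total probability, P(X = 4) = 0.15·0.00537888 + 0.3·0.0202581 + 0.4·0.125408 + 0.15·0.120229 = 0.075082.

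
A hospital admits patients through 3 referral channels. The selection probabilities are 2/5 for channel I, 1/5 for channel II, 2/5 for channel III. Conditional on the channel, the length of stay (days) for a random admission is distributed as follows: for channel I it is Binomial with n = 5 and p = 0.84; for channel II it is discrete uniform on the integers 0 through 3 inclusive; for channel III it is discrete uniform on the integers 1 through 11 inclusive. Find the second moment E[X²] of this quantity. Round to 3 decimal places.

For each component E[X²] = Var + (mean)², giving I: 18.312; II: 3.5; III: 46.
Overall E[X²] = 0.4·18.312 + 0.2·3.5 + 0.4·46 = 26.4248.

26.425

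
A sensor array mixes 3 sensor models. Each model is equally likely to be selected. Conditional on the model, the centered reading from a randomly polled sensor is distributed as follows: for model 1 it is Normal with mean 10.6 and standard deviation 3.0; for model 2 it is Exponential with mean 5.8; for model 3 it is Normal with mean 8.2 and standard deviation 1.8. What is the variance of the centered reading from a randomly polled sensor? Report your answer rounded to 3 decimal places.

19.133

Per component, 1: μ=10.6, E[X²]=121.36; 2: μ=5.8, E[X²]=67.28; 3: μ=8.2, E[X²]=70.48.
E[X] = 0.333333·10.6 + 0.333333·5.8 + 0.333333·8.2 = 8.2.
E[X²] = 0.333333·121.36 + 0.333333·67.28 + 0.333333·70.48 = 86.3733.
Var(X) = E[X²] − (E[X])² = 86.3733 − 67.24 = 19.1333.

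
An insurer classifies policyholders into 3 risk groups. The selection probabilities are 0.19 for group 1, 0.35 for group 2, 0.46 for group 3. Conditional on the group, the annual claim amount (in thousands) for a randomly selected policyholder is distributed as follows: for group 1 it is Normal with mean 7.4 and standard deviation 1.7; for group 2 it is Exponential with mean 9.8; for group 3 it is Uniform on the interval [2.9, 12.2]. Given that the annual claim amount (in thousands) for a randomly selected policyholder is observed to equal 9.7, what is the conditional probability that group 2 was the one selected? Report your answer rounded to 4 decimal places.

Likelihoods f(9.7 | ·): 1: 0.0939689; 2: 0.0379237; 3: 0.107527.
Posterior ∝ prior × likelihood. Numerator for 2: 0.35·0.0379237 = 0.0132733.
Normalizing constant: 0.19·0.0939689 + 0.35·0.0379237 + 0.46·0.107527 = 0.0805898.
P(2 | observation) = 0.0132733 / 0.0805898 = 0.164702.

0.1647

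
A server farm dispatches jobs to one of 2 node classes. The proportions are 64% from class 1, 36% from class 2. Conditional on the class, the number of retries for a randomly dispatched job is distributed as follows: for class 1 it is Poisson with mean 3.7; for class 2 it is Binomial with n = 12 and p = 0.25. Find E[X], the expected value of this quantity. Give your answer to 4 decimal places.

Component means — 1: 3.7; 2: 3.
E[X] = 0.64·3.7 + 0.36·3 = 3.448.

3.4480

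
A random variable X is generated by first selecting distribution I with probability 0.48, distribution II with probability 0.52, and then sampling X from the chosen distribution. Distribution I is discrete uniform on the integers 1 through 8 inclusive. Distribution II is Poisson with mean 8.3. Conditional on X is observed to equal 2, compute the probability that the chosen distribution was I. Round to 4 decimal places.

Likelihoods P(X=2 | ·): I: 0.125; II: 0.00856016.
Posterior ∝ prior × likelihood. Numerator for I: 0.48·0.125 = 0.06.
Normalizing constant: 0.48·0.125 + 0.52·0.00856016 = 0.0644513.
P(I | observation) = 0.06 / 0.0644513 = 0.930936.

0.9309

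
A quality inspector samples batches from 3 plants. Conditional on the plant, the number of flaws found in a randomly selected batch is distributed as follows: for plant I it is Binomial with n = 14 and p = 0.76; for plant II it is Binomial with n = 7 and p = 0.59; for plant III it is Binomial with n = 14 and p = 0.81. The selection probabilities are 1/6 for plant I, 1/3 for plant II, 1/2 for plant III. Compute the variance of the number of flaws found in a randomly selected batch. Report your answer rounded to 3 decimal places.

13.127

Per component, I: μ=10.64, E[X²]=115.763; II: μ=4.13, E[X²]=18.7502; III: μ=11.34, E[X²]=130.75.
E[X] = 0.166667·10.64 + 0.333333·4.13 + 0.5·11.34 = 8.82.
E[X²] = 0.166667·115.763 + 0.333333·18.7502 + 0.5·130.75 = 90.919.
Var(X) = E[X²] − (E[X])² = 90.919 − 77.7924 = 13.1266.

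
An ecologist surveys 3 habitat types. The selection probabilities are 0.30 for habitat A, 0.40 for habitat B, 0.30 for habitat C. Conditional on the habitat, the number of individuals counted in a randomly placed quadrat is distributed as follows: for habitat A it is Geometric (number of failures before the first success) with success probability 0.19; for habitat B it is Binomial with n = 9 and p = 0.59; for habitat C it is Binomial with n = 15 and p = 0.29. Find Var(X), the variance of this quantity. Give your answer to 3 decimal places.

8.771

Per component, A: μ=4.26316, E[X²]=40.6122; B: μ=5.31, E[X²]=30.3732; C: μ=4.35, E[X²]=22.011.
E[X] = 0.3·4.26316 + 0.4·5.31 + 0.3·4.35 = 4.70795.
E[X²] = 0.3·40.6122 + 0.4·30.3732 + 0.3·22.011 = 30.9362.
Var(X) = E[X²] − (E[X])² = 30.9362 − 22.1648 = 8.77147.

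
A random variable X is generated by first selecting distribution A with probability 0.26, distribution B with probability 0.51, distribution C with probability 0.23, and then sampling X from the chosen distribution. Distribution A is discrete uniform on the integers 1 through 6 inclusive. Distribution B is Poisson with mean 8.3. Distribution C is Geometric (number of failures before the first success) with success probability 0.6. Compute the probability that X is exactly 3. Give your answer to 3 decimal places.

Conditional on each component, P(X = 3): A: 0.166667; B: 0.0236831; C: 0.0384.
By total probability, P(X = 3) = 0.26·0.166667 + 0.51·0.0236831 + 0.23·0.0384 = 0.0642437.

0.064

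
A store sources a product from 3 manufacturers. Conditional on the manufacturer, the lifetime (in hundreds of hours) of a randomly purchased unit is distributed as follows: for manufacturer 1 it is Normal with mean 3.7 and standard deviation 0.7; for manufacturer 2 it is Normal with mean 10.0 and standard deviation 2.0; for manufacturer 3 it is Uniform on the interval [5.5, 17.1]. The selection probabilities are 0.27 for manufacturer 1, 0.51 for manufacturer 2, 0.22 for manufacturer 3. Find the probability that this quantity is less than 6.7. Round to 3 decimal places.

0.318

Conditional on each manufacturer, P(X < 6.7): 1: 0.999991; 2: 0.0494715; 3: 0.103448.
By total probability, P(X < 6.7) = 0.27·0.999991 + 0.51·0.0494715 + 0.22·0.103448 = 0.317987.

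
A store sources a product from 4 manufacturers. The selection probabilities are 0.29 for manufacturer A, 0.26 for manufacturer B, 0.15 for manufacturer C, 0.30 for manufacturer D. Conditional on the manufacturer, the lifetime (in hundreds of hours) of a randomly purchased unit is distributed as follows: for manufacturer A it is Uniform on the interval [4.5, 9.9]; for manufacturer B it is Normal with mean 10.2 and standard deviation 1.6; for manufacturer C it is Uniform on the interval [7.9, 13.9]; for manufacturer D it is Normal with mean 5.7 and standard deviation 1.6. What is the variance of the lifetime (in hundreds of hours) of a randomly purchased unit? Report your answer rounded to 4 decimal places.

Per component, A: μ=7.2, E[X²]=54.27; B: μ=10.2, E[X²]=106.6; C: μ=10.9, E[X²]=121.81; D: μ=5.7, E[X²]=35.05.
E[X] = 0.29·7.2 + 0.26·10.2 + 0.15·10.9 + 0.3·5.7 = 8.085.
E[X²] = 0.29·54.27 + 0.26·106.6 + 0.15·121.81 + 0.3·35.05 = 72.2408.
Var(X) = E[X²] − (E[X])² = 72.2408 − 65.3672 = 6.87358.

6.8736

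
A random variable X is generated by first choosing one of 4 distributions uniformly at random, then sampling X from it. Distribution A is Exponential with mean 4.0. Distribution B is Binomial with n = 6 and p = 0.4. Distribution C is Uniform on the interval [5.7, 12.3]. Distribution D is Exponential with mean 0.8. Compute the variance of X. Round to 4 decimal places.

Per component, A: μ=4, E[X²]=32; B: μ=2.4, E[X²]=7.2; C: μ=9, E[X²]=84.63; D: μ=0.8, E[X²]=1.28.
E[X] = 0.25·4 + 0.25·2.4 + 0.25·9 + 0.25·0.8 = 4.05.
E[X²] = 0.25·32 + 0.25·7.2 + 0.25·84.63 + 0.25·1.28 = 31.2775.
Var(X) = E[X²] − (E[X])² = 31.2775 − 16.4025 = 14.875.

14.8750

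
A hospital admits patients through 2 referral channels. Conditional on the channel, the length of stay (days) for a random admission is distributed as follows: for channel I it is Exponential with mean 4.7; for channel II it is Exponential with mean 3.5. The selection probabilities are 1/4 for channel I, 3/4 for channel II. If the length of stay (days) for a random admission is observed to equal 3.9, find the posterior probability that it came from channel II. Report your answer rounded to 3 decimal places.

Likelihoods f(3.9 | ·): I: 0.0927962; II: 0.093757.
Posterior ∝ prior × likelihood. Numerator for II: 0.75·0.093757 = 0.0703178.
Normalizing constant: 0.25·0.0927962 + 0.75·0.093757 = 0.0935168.
P(II | observation) = 0.0703178 / 0.0935168 = 0.751926.

0.752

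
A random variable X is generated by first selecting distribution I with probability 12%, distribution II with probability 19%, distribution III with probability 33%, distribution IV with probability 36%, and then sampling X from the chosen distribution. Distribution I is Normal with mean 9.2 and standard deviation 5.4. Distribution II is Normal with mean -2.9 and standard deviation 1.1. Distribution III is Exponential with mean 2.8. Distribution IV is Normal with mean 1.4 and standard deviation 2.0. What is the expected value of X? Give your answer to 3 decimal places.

1.981

Component means — I: 9.2; II: -2.9; III: 2.8; IV: 1.4.
E[X] = 0.12·9.2 + 0.19·-2.9 + 0.33·2.8 + 0.36·1.4 = 1.981.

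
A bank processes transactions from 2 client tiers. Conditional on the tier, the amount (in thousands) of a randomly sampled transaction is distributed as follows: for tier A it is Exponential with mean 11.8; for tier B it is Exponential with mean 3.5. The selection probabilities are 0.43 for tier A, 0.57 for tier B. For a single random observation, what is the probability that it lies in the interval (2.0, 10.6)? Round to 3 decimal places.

0.482

Conditional on each tier, P(2.0 < X < 10.6): A: 0.436835; B: 0.516333.
By total probability, P(2.0 < X < 10.6) = 0.43·0.436835 + 0.57·0.516333 = 0.482149.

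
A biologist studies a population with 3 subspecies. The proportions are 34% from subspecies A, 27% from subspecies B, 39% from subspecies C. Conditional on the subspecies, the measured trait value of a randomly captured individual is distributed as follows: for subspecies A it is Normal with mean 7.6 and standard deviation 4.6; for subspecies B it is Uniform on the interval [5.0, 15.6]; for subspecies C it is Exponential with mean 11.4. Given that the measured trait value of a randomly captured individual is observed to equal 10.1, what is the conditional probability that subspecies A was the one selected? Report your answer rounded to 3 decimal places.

Likelihoods f(10.1 | ·): A: 0.0748193; B: 0.0943396; C: 0.0361681.
Posterior ∝ prior × likelihood. Numerator for A: 0.34·0.0748193 = 0.0254386.
Normalizing constant: 0.34·0.0748193 + 0.27·0.0943396 + 0.39·0.0361681 = 0.0650158.
P(A | observation) = 0.0254386 / 0.0650158 = 0.391267.

0.391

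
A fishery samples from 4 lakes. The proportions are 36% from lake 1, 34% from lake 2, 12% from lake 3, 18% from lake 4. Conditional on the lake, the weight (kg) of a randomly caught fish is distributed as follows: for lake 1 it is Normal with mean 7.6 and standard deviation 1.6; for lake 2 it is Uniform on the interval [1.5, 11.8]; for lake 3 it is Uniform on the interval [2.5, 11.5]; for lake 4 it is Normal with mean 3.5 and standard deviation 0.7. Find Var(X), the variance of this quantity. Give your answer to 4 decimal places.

6.9178

Per component, 1: μ=7.6, E[X²]=60.32; 2: μ=6.65, E[X²]=53.0633; 3: μ=7, E[X²]=55.75; 4: μ=3.5, E[X²]=12.74.
E[X] = 0.36·7.6 + 0.34·6.65 + 0.12·7 + 0.18·3.5 = 6.467.
E[X²] = 0.36·60.32 + 0.34·53.0633 + 0.12·55.75 + 0.18·12.74 = 48.7399.
Var(X) = E[X²] − (E[X])² = 48.7399 − 41.8221 = 6.91784.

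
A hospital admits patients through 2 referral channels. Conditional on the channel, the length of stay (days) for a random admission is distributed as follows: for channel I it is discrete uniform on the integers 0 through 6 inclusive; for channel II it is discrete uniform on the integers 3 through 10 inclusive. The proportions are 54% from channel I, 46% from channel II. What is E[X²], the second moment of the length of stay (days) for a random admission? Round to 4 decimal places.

28.8700

For each component E[X²] = Var + (mean)², giving I: 13; II: 47.5.
Overall E[X²] = 0.54·13 + 0.46·47.5 = 28.87.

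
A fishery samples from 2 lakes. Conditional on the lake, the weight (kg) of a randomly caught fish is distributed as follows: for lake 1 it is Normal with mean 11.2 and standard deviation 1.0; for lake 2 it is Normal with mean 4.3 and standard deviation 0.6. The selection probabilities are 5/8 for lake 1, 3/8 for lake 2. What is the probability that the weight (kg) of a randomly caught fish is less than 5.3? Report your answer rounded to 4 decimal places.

0.3571

Conditional on each lake, P(X < 5.3): 1: 1.81751e-09; 2: 0.95221.
By total probability, P(X < 5.3) = 0.625·1.81751e-09 + 0.375·0.95221 = 0.357079.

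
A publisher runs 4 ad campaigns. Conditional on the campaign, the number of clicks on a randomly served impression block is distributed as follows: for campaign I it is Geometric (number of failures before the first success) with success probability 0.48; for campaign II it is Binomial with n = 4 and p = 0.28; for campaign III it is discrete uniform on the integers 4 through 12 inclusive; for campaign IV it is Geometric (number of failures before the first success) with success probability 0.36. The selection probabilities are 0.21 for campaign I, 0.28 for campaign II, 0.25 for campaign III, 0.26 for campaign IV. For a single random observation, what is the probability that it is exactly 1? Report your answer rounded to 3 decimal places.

Conditional on each campaign, P(X = 1): I: 0.2496; II: 0.418038; III: 0; IV: 0.2304.
By total probability, P(X = 1) = 0.21·0.2496 + 0.28·0.418038 + 0.25·0 + 0.26·0.2304 = 0.229371.

0.229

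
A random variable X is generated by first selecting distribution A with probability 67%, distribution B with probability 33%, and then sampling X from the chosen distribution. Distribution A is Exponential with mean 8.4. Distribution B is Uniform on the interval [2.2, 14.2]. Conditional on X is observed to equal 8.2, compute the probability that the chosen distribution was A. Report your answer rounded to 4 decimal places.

Likelihoods f(8.2 | ·): A: 0.0448504; B: 0.0833333.
Posterior ∝ prior × likelihood. Numerator for A: 0.67·0.0448504 = 0.0300498.
Normalizing constant: 0.67·0.0448504 + 0.33·0.0833333 = 0.0575498.
P(A | observation) = 0.0300498 / 0.0575498 = 0.522153.

0.5222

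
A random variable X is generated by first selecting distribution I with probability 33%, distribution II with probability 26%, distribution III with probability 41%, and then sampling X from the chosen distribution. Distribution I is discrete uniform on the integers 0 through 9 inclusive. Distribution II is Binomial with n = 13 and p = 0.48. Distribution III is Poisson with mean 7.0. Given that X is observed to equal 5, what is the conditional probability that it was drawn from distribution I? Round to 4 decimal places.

Likelihoods P(X=5 | ·): I: 0.1; II: 0.175312; III: 0.127717.
Posterior ∝ prior × likelihood. Numerator for I: 0.33·0.1 = 0.033.
Normalizing constant: 0.33·0.1 + 0.26·0.175312 + 0.41·0.127717 = 0.130945.
P(I | observation) = 0.033 / 0.130945 = 0.252014.

0.2520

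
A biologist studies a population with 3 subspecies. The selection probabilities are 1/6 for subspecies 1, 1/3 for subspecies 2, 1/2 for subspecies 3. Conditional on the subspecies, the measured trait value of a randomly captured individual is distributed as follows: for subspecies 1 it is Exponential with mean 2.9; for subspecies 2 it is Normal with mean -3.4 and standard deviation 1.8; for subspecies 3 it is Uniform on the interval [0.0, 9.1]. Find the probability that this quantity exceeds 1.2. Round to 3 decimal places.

Conditional on each subspecies, P(X > 1.2): 1: 0.661138; 2: 0.00530092; 3: 0.868132.
By total probability, P(X > 1.2) = 0.166667·0.661138 + 0.333333·0.00530092 + 0.5·0.868132 = 0.546023.

0.546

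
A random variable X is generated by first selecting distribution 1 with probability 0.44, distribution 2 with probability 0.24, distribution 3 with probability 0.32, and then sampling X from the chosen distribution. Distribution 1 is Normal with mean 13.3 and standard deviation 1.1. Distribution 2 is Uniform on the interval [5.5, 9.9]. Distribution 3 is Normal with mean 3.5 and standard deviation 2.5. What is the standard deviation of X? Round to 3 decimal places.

Per component, 1: μ=13.3, E[X²]=178.1; 2: μ=7.7, E[X²]=60.9033; 3: μ=3.5, E[X²]=18.5.
E[X] = 0.44·13.3 + 0.24·7.7 + 0.32·3.5 = 8.82.
E[X²] = 0.44·178.1 + 0.24·60.9033 + 0.32·18.5 = 98.9008.
Var(X) = E[X²] − (E[X])² = 98.9008 − 77.7924 = 21.1084.
SD(X) = √21.1084 = 4.59439.

4.594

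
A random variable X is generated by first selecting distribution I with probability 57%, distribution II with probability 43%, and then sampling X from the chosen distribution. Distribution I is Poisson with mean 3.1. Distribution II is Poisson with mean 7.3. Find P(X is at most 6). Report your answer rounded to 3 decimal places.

Conditional on each component, P(X ≤ 6): I: 0.961196; II: 0.406032.
By total probability, P(X ≤ 6) = 0.57·0.961196 + 0.43·0.406032 = 0.722475.

0.722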